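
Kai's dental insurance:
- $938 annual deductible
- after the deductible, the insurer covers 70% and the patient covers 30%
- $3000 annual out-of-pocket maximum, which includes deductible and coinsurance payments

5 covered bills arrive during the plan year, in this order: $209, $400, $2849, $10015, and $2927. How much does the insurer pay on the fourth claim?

$8709

Bill 1, $209: all of it applies to the deductible. Patient owes $209 (running OOP $209). Insurer: $209 − $209 = $0.
Bill 2, $400: fully absorbed by the deductible. Patient pays $400; OOP now $609. Plan pays $400 − $400 = $0.
Bill 3, $2849: $329 to deductible, leaving $2520; 30% of $2520 = $756. Cost to patient: $1085. OOP to date $1694. Plan pays $2849 − $1085 = $1764.
Bill 4, $10015: deductible met; 30% of $10015 = $3004.50. Adding that to $1694 gives $4698.50, past the $3000 cap; patient pays only $3000 − $1694 = $1306. Insurer: $10015 − $1306 = $8709.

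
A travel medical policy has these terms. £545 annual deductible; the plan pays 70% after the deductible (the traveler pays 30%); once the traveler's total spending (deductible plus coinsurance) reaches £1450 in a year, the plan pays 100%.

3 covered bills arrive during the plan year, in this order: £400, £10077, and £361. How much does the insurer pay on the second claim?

£9027

Claim 1 — £400: fully absorbed by the deductible. Cost to traveler: £400. OOP to date £400. Insurer: £400 − £400 = £0.
Claim 2 — £10077: £145 finishes the deductible; £9932 goes to coinsurance; 30% of £9932 = £2979.60. Claim cost before the cap: £145 + £2979.60 = £3124.60. OOP would hit £3524.60 > £1450, so the cap limits the traveler to £1450 − £400 = £1050. Plan pays £10077 − £1050 = £9027.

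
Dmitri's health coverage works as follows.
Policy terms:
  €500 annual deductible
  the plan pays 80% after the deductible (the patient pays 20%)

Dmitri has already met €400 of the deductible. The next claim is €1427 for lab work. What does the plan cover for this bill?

€1061.60

€400 of the €500 deductible is already met, leaving €100.
After the €100 deductible portion, €1427 − €100 = €1327 is subject to coinsurance.
Coinsurance: €1327 × 20% = €265.40.
That puts the patient's cost at €100 + €265.40 = €365.40.
The insurer covers the remainder: €1427 − €365.40 = €1061.60.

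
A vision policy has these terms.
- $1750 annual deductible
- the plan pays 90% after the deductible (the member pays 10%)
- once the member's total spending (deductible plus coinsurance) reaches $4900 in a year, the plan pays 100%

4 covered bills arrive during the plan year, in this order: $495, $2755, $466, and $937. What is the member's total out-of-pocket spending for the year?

$2040.30

Claim 1 — $495: fully absorbed by the deductible. Cost to member: $495. OOP to date $495.
Claim 2 — $2755: deductible takes $1255, $1500 remains; 10% of $1500 = $150. Member owes $1405 (running OOP $1900).
Claim 3 — $466: deductible already satisfied, so member's share is 10% × $466 = $46.60. Cost to member: $46.60. OOP to date $1946.60.
Claim 4 — $937: 10% coinsurance on $937 = $93.70. Member owes $93.70 (running OOP $2040.30).
Total paid by the member: $495 + $1405 + $46.60 + $93.70 = $2040.30.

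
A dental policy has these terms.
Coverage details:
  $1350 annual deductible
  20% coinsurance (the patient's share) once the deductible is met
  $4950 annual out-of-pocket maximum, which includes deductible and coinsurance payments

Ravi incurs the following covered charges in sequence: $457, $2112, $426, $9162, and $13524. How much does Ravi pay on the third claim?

#1 ($457): fully absorbed by the deductible. Cost to patient: $457. OOP to date $457.
#2 ($2112): $893 to deductible, leaving $1219; coinsurance $1219 × 20% = $243.80. Cost to patient: $1136.80. OOP to date $1593.80.
#3 ($426): 20% coinsurance on $426 = $85.20. Patient owes $85.20 (running OOP $1679).

$85.20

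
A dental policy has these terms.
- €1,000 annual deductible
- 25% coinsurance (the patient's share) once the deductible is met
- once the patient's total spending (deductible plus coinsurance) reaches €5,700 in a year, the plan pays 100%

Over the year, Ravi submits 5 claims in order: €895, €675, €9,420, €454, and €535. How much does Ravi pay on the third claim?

€2,355

Claim 1 (€895): all of it applies to the deductible. Patient owes €895 (running OOP €895).
Claim 2 (€675): €105 to deductible, leaving €570; coinsurance €570 × 25% = €142.50. Cost to patient: €247.50. OOP to date €1,142.50.
Claim 3 (€9,420): deductible already satisfied, so patient's share is 25% × €9,420 = €2,355. Patient pays €2,355; OOP now €3,497.50.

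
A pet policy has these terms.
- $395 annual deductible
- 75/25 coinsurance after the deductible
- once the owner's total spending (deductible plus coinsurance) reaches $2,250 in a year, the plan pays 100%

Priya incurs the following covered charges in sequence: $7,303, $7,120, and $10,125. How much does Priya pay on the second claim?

$128

#1 ($7,303): $395 to deductible, leaving $6,908; owner's 25% is $1,727. Owner pays $2,122; OOP now $2,122.
#2 ($7,120): deductible already satisfied, so owner's share is 25% × $7,120 = $1,780. OOP would hit $3,902 > $2,250, so the cap limits the owner to $2,250 − $2,122 = $128.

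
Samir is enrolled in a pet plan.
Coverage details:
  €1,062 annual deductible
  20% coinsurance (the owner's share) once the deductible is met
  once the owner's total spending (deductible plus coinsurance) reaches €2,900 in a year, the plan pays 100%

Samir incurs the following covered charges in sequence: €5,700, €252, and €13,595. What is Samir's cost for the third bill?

€860

#1 (€5,700): deductible takes €1,062, €4,638 remains; 20% of €4,638 = €927.60. Owner owes €1,989.60 (running OOP €1,989.60).
#2 (€252): deductible already satisfied, so owner's share is 20% × €252 = €50.40. Owner pays €50.40; OOP now €2,040.
#3 (€13,595): deductible already satisfied, so owner's share is 20% × €13,595 = €2,719. OOP would hit €4,759 > €2,900, so the cap limits the owner to €2,900 − €2,040 = €860.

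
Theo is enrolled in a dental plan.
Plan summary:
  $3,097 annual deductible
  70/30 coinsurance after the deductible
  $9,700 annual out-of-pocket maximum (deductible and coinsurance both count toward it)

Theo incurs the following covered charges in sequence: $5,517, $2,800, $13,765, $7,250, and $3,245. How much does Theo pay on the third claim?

$4,129.50

Bill 1, $5,517: $3,097 finishes the deductible; $2,420 goes to coinsurance; 30% of $2,420 = $726. Patient pays $3,823; OOP now $3,823.
Bill 2, $2,800: deductible already satisfied, so patient's share is 30% × $2,800 = $840. Patient pays $840; OOP now $4,663.
Bill 3, $13,765: 30% coinsurance on $13,765 = $4,129.50. Cost to patient: $4,129.50. OOP to date $8,792.50.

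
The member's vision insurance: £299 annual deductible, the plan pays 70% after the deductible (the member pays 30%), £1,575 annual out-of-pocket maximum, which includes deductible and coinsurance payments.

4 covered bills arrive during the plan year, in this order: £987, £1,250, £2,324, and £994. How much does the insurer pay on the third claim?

Bill 1, £987: £299 finishes the deductible; £688 goes to coinsurance; 30% of £688 = £206.40. Member pays £505.40; OOP now £505.40. Plan pays £987 − £505.40 = £481.60.
Bill 2, £1,250: deductible already satisfied, so member's share is 30% × £1,250 = £375. Member pays £375; OOP now £880.40. Insurer: £1,250 − £375 = £875.
Bill 3, £2,324: deductible met; 30% of £2,324 = £697.20. Adding that to £880.40 gives £1,577.60, past the £1,575 cap; member pays only £1,575 − £880.40 = £694.60. Insurer: £2,324 − £694.60 = £1,629.40.

£1,629.40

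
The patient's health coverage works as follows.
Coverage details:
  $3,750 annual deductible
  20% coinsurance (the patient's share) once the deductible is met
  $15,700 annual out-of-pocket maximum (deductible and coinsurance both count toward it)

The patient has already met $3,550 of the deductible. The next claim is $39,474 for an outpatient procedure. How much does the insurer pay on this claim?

Deductible still to meet: $3,750 − $3,550 = $200.
After the $200 deductible portion, $39,474 − $200 = $39,274 is subject to coinsurance.
20% of $39,274 = $7,854.80 falls to the patient.
So the patient owes $200 + $7,854.80 = $8,054.80 before any cap.
Year-to-date out-of-pocket becomes $3,550 + $8,054.80 = $11,604.80, still under the $15,700 maximum, so no cap applies.
The plan picks up $39,474 − $8,054.80 = $31,419.20.

$31,419.20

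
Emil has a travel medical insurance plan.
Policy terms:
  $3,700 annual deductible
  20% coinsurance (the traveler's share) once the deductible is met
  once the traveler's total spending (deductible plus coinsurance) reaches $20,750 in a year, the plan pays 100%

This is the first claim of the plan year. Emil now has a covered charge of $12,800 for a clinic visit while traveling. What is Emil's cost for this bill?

The full $3,700 deductible is still open; $3,700 of this bill applies to it.
After the $3,700 deductible portion, $12,800 − $3,700 = $9,100 is subject to coinsurance.
Traveler's 20% share of $9,100 is $1,820.
That puts the traveler's cost at $3,700 + $1,820 = $5,520 before any cap.
Year-to-date out-of-pocket becomes $0 + $5,520 = $5,520, still under the $20,750 maximum, so no cap applies.

$5,520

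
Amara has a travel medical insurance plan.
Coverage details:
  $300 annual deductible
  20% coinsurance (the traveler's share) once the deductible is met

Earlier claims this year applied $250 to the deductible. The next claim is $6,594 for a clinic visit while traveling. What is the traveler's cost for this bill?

$1,358.80

Deductible still to meet: $300 − $250 = $50.
That leaves $6,594 − $50 = $6,544 for coinsurance.
20% of $6,544 = $1,308.80 falls to the traveler.
Traveler responsibility: $50 + $1,308.80 = $1,358.80.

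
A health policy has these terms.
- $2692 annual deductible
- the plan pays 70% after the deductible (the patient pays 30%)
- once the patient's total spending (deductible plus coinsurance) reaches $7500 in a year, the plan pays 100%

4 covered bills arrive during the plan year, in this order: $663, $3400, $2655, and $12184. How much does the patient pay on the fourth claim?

#1 ($663): all of it applies to the deductible. Patient pays $663; OOP now $663.
#2 ($3400): $2029 to deductible, leaving $1371; coinsurance $1371 × 30% = $411.30. Patient pays $2440.30; OOP now $3103.30.
#3 ($2655): 30% coinsurance on $2655 = $796.50. Patient pays $796.50; OOP now $3899.80.
#4 ($12184): deductible met; 30% of $12184 = $3655.20. OOP would hit $7555 > $7500, so the cap limits the patient to $7500 − $3899.80 = $3600.20.

$3600.20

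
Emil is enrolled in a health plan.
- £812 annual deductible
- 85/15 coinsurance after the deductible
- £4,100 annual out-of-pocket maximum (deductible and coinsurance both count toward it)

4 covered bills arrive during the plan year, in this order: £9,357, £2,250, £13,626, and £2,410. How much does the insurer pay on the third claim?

£11,957.25

Claim 1 (£9,357): deductible takes £812, £8,545 remains; 15% of £8,545 = £1,281.75. Patient pays £2,093.75; OOP now £2,093.75. Plan pays £9,357 − £2,093.75 = £7,263.25.
Claim 2 (£2,250): deductible already satisfied, so patient's share is 15% × £2,250 = £337.50. Cost to patient: £337.50. OOP to date £2,431.25. Plan pays £2,250 − £337.50 = £1,912.50.
Claim 3 (£13,626): 15% coinsurance on £13,626 = £2,043.90. Adding that to £2,431.25 gives £4,475.15, past the £4,100 cap; patient pays only £4,100 − £2,431.25 = £1,668.75. Insurer: £13,626 − £1,668.75 = £11,957.25.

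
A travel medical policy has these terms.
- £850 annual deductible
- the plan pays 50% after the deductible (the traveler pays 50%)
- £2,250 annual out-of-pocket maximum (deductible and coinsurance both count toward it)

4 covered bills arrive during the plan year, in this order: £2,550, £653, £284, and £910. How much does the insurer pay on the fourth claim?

£828.50

Claim 1 (£2,550): £850 finishes the deductible; £1,700 goes to coinsurance; 50% of £1,700 = £850. Traveler pays £1,700; OOP now £1,700. Insurer: £2,550 − £1,700 = £850.
Claim 2 (£653): 50% coinsurance on £653 = £326.50. Cost to traveler: £326.50. OOP to date £2,026.50. Insurer: £653 − £326.50 = £326.50.
Claim 3 (£284): deductible already satisfied, so traveler's share is 50% × £284 = £142. Cost to traveler: £142. OOP to date £2,168.50. Plan pays £284 − £142 = £142.
Claim 4 (£910): 50% coinsurance on £910 = £455. That would push OOP to £2,623.50, over the £2,250 cap, so traveler pays £2,250 − £2,168.50 = £81.50. Plan pays £910 − £81.50 = £828.50.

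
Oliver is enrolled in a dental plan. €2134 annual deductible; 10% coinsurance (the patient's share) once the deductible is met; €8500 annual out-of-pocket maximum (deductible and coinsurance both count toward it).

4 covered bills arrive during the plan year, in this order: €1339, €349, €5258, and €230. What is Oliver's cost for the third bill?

€927.20

Bill 1, €1339: fully absorbed by the deductible. Cost to patient: €1339. OOP to date €1339.
Bill 2, €349: entire amount goes to the deductible. Patient pays €349; OOP now €1688.
Bill 3, €5258: deductible takes €446, €4812 remains; coinsurance €4812 × 10% = €481.20. Patient owes €927.20 (running OOP €2615.20).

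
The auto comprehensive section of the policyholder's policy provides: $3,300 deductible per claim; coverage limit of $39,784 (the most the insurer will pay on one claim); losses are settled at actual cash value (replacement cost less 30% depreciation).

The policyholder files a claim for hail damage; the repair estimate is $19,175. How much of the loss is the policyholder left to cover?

$9,052.50

At 30% depreciation, ACV = $19,175 − $5,752.50 = $13,422.50.
After the deductible, $13,422.50 − $3,300 = $10,122.50 remains.
That's under the $39,784 cap, so the insurer reimburses the full $10,122.50.
Out of pocket: $19,175 − $10,122.50 = $9,052.50.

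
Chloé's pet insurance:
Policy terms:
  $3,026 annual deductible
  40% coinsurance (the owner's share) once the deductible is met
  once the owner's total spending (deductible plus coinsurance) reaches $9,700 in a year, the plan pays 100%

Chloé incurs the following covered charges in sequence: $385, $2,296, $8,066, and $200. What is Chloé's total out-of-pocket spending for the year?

Claim 1 — $385: all of it applies to the deductible. Cost to owner: $385. OOP to date $385.
Claim 2 — $2,296: entire amount goes to the deductible. Owner pays $2,296; OOP now $2,681.
Claim 3 — $8,066: deductible takes $345, $7,721 remains; owner's 40% is $3,088.40. Owner pays $3,433.40; OOP now $6,114.40.
Claim 4 — $200: 40% coinsurance on $200 = $80. Owner owes $80 (running OOP $6,194.40).
Total paid by the owner: $385 + $2,296 + $3,433.40 + $80 = $6,194.40.

$6,194.40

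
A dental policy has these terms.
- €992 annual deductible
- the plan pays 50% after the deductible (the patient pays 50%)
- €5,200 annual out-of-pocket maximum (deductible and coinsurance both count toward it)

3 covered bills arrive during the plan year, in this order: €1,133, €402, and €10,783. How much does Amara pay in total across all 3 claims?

Claim 1 — €1,133: €992 to deductible, leaving €141; 50% of €141 = €70.50. Patient pays €1,062.50; OOP now €1,062.50.
Claim 2 — €402: 50% coinsurance on €402 = €201. Cost to patient: €201. OOP to date €1,263.50.
Claim 3 — €10,783: deductible met; 50% of €10,783 = €5,391.50. That would push OOP to €6,655, over the €5,200 cap, so patient pays €5,200 − €1,263.50 = €3,936.50.
Summing the patient's payments: €1,062.50 + €201 + €3,936.50 = €5,200.

€5,200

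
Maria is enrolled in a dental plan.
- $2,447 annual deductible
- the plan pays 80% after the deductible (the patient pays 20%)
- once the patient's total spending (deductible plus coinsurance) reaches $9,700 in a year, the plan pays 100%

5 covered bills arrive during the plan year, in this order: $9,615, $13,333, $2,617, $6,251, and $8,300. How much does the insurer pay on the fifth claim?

$6,920.80

Bill 1, $9,615: deductible takes $2,447, $7,168 remains; patient's 20% is $1,433.60. Cost to patient: $3,880.60. OOP to date $3,880.60. Plan pays $9,615 − $3,880.60 = $5,734.40.
Bill 2, $13,333: deductible met; 20% of $13,333 = $2,666.60. Patient owes $2,666.60 (running OOP $6,547.20). Insurer: $13,333 − $2,666.60 = $10,666.40.
Bill 3, $2,617: deductible already satisfied, so patient's share is 20% × $2,617 = $523.40. Cost to patient: $523.40. OOP to date $7,070.60. Plan pays $2,617 − $523.40 = $2,093.60.
Bill 4, $6,251: deductible met; 20% of $6,251 = $1,250.20. Patient owes $1,250.20 (running OOP $8,320.80). Insurer: $6,251 − $1,250.20 = $5,000.80.
Bill 5, $8,300: 20% coinsurance on $8,300 = $1,660. That would push OOP to $9,980.80, over the $9,700 cap, so patient pays $9,700 − $8,320.80 = $1,379.20. Insurer: $8,300 − $1,379.20 = $6,920.80.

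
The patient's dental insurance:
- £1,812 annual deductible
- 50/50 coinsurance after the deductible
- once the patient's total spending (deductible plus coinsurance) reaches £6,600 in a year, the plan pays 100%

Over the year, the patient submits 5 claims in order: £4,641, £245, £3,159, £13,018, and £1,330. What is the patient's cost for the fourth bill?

#1 (£4,641): £1,812 finishes the deductible; £2,829 goes to coinsurance; patient's 50% is £1,414.50. Patient owes £3,226.50 (running OOP £3,226.50).
#2 (£245): deductible met; 50% of £245 = £122.50. Patient pays £122.50; OOP now £3,349.
#3 (£3,159): 50% coinsurance on £3,159 = £1,579.50. Patient pays £1,579.50; OOP now £4,928.50.
#4 (£13,018): deductible met; 50% of £13,018 = £6,509. Adding that to £4,928.50 gives £11,437.50, past the £6,600 cap; patient pays only £6,600 − £4,928.50 = £1,671.50.

£1,671.50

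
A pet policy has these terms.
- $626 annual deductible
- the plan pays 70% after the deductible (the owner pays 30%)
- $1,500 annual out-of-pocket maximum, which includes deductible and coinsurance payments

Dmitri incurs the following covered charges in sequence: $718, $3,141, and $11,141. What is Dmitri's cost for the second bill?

$846.40

Claim 1 ($718): $626 finishes the deductible; $92 goes to coinsurance; 30% of $92 = $27.60. Owner owes $653.60 (running OOP $653.60).
Claim 2 ($3,141): 30% coinsurance on $3,141 = $942.30. That would push OOP to $1,595.90, over the $1,500 cap, so owner pays $1,500 − $653.60 = $846.40.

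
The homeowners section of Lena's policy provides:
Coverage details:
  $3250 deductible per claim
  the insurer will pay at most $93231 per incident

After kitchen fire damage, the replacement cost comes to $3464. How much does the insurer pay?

$214

Subtract the deductible: $3464 − $3250 = $214.
That's under the $93231 cap, so the insurer reimburses the full $214.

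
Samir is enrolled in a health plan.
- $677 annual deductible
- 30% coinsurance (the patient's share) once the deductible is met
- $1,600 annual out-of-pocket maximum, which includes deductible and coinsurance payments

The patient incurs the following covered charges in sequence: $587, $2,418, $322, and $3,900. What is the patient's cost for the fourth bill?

$128

Claim 1 ($587): fully absorbed by the deductible. Cost to patient: $587. OOP to date $587.
Claim 2 ($2,418): $90 to deductible, leaving $2,328; patient's 30% is $698.40. Patient pays $788.40; OOP now $1,375.40.
Claim 3 ($322): deductible already satisfied, so patient's share is 30% × $322 = $96.60. Patient owes $96.60 (running OOP $1,472).
Claim 4 ($3,900): deductible met; 30% of $3,900 = $1,170. OOP would hit $2,642 > $1,600, so the cap limits the patient to $1,600 − $1,472 = $128.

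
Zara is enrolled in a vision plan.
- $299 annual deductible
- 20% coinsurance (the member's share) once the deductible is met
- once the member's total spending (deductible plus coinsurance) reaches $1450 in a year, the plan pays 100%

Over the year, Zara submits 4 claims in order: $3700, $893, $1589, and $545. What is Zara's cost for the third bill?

$292.20

Claim 1 ($3700): deductible takes $299, $3401 remains; coinsurance $3401 × 20% = $680.20. Cost to member: $979.20. OOP to date $979.20.
Claim 2 ($893): deductible already satisfied, so member's share is 20% × $893 = $178.60. Member pays $178.60; OOP now $1157.80.
Claim 3 ($1589): deductible already satisfied, so member's share is 20% × $1589 = $317.80. Adding that to $1157.80 gives $1475.60, past the $1450 cap; member pays only $1450 − $1157.80 = $292.20.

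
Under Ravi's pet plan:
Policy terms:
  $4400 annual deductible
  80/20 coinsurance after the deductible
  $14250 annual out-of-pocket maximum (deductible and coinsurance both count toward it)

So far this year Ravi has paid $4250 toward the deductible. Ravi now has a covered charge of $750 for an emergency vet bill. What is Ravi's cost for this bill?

$270

Deductible still to meet: $4400 − $4250 = $150.
That leaves $750 − $150 = $600 for coinsurance.
20% of $600 = $120 falls to the owner.
That puts the owner's cost at $150 + $120 = $270 before any cap.
Total out-of-pocket so far would be $4250 + $270 = $4520, below the $14250 cap — no reduction.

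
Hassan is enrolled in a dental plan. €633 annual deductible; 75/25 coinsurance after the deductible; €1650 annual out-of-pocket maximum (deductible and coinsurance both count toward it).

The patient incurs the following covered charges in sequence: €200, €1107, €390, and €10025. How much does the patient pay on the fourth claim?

€751

#1 (€200): fully absorbed by the deductible. Patient owes €200 (running OOP €200).
#2 (€1107): €433 finishes the deductible; €674 goes to coinsurance; 25% of €674 = €168.50. Cost to patient: €601.50. OOP to date €801.50.
#3 (€390): deductible met; 25% of €390 = €97.50. Cost to patient: €97.50. OOP to date €899.
#4 (€10025): deductible already satisfied, so patient's share is 25% × €10025 = €2506.25. That would push OOP to €3405.25, over the €1650 cap, so patient pays €1650 − €899 = €751.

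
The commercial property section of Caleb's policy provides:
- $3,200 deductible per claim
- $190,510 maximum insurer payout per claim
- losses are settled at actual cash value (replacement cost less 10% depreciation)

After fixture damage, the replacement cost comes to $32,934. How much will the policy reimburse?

At 10% depreciation, ACV = $32,934 − $3,293.40 = $29,640.60.
Subtract the deductible: $29,640.60 − $3,200 = $26,440.60.
That's under the $190,510 cap, so the insurer reimburses the full $26,440.60.

$26,440.60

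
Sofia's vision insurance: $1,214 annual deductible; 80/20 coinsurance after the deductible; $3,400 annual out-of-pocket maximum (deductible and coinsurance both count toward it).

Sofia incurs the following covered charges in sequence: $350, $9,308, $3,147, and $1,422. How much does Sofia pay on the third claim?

$497.20

#1 ($350): entire amount goes to the deductible. Cost to member: $350. OOP to date $350.
#2 ($9,308): $864 to deductible, leaving $8,444; 20% of $8,444 = $1,688.80. Member owes $2,552.80 (running OOP $2,902.80).
#3 ($3,147): deductible already satisfied, so member's share is 20% × $3,147 = $629.40. That would push OOP to $3,532.20, over the $3,400 cap, so member pays $3,400 − $2,902.80 = $497.20.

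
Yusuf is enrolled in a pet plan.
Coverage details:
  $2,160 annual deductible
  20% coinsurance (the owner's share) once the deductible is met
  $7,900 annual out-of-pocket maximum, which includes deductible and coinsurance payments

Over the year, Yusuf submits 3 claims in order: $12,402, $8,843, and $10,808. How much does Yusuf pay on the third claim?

$1,923

#1 ($12,402): $2,160 to deductible, leaving $10,242; owner's 20% is $2,048.40. Owner owes $4,208.40 (running OOP $4,208.40).
#2 ($8,843): deductible already satisfied, so owner's share is 20% × $8,843 = $1,768.60. Cost to owner: $1,768.60. OOP to date $5,977.
#3 ($10,808): deductible met; 20% of $10,808 = $2,161.60. Adding that to $5,977 gives $8,138.60, past the $7,900 cap; owner pays only $7,900 − $5,977 = $1,923.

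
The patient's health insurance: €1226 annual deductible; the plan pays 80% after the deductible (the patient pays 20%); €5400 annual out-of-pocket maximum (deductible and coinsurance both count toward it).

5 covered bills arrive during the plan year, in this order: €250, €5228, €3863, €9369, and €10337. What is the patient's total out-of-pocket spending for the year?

€5400

Claim 1 (€250): fully absorbed by the deductible. Patient pays €250; OOP now €250.
Claim 2 (€5228): deductible takes €976, €4252 remains; coinsurance €4252 × 20% = €850.40. Patient pays €1826.40; OOP now €2076.40.
Claim 3 (€3863): 20% coinsurance on €3863 = €772.60. Patient pays €772.60; OOP now €2849.
Claim 4 (€9369): 20% coinsurance on €9369 = €1873.80. Patient pays €1873.80; OOP now €4722.80.
Claim 5 (€10337): deductible met; 20% of €10337 = €2067.40. Adding that to €4722.80 gives €6790.20, past the €5400 cap; patient pays only €5400 − €4722.80 = €677.20.
Summing the patient's payments: €250 + €1826.40 + €772.60 + €1873.80 + €677.20 = €5400.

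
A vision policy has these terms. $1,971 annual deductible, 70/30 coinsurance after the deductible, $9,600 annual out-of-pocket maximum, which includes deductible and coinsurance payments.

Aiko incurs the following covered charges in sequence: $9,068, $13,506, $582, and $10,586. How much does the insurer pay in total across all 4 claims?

$24,142

Bill 1, $9,068: $1,971 finishes the deductible; $7,097 goes to coinsurance; 30% of $7,097 = $2,129.10. Cost to member: $4,100.10. OOP to date $4,100.10. Insurer: $9,068 − $4,100.10 = $4,967.90.
Bill 2, $13,506: deductible already satisfied, so member's share is 30% × $13,506 = $4,051.80. Cost to member: $4,051.80. OOP to date $8,151.90. Insurer: $13,506 − $4,051.80 = $9,454.20.
Bill 3, $582: 30% coinsurance on $582 = $174.60. Member owes $174.60 (running OOP $8,326.50). Plan pays $582 − $174.60 = $407.40.
Bill 4, $10,586: deductible met; 30% of $10,586 = $3,175.80. OOP would hit $11,502.30 > $9,600, so the cap limits the member to $9,600 − $8,326.50 = $1,273.50. Insurer: $10,586 − $1,273.50 = $9,312.50.
Insurer total = bills − member's total = $33,742 − $9,600 = $24,142.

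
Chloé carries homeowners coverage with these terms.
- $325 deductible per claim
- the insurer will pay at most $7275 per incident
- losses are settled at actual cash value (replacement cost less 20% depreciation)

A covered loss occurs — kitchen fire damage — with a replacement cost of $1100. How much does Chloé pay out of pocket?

$545

Depreciate 20%: the covered value is $1100 × 0.8 = $880.
Less the $325 deductible: $880 − $325 = $555.
That's under the $7275 cap, so the insurer reimburses the full $555.
The homeowner bears the rest of the original loss: $1100 − $555 = $545.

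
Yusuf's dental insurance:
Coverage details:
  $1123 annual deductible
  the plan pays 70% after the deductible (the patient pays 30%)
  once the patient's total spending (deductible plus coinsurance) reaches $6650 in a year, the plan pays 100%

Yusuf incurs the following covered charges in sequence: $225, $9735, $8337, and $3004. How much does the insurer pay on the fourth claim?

$2629.20

Bill 1, $225: fully absorbed by the deductible. Patient pays $225; OOP now $225. Plan pays $225 − $225 = $0.
Bill 2, $9735: deductible takes $898, $8837 remains; patient's 30% is $2651.10. Patient pays $3549.10; OOP now $3774.10. Insurer: $9735 − $3549.10 = $6185.90.
Bill 3, $8337: 30% coinsurance on $8337 = $2501.10. Patient owes $2501.10 (running OOP $6275.20). Insurer: $8337 − $2501.10 = $5835.90.
Bill 4, $3004: deductible met; 30% of $3004 = $901.20. OOP would hit $7176.40 > $6650, so the cap limits the patient to $6650 − $6275.20 = $374.80. Insurer: $3004 − $374.80 = $2629.20.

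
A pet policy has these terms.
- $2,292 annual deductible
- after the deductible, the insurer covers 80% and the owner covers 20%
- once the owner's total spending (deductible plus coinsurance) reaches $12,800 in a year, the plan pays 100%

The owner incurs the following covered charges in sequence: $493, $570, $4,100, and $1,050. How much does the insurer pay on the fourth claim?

$840

Bill 1, $493: entire amount goes to the deductible. Owner pays $493; OOP now $493. Insurer: $493 − $493 = $0.
Bill 2, $570: entire amount goes to the deductible. Owner pays $570; OOP now $1,063. Insurer: $570 − $570 = $0.
Bill 3, $4,100: $1,229 to deductible, leaving $2,871; coinsurance $2,871 × 20% = $574.20. Cost to owner: $1,803.20. OOP to date $2,866.20. Plan pays $4,100 − $1,803.20 = $2,296.80.
Bill 4, $1,050: 20% coinsurance on $1,050 = $210. Owner owes $210 (running OOP $3,076.20). Plan pays $1,050 − $210 = $840.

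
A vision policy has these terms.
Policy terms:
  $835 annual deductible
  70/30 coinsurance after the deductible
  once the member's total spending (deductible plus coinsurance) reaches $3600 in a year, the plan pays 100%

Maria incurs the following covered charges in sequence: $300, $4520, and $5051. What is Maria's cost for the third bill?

$1515.30

Claim 1 ($300): entire amount goes to the deductible. Cost to member: $300. OOP to date $300.
Claim 2 ($4520): $535 to deductible, leaving $3985; member's 30% is $1195.50. Member pays $1730.50; OOP now $2030.50.
Claim 3 ($5051): deductible met; 30% of $5051 = $1515.30. Member pays $1515.30; OOP now $3545.80.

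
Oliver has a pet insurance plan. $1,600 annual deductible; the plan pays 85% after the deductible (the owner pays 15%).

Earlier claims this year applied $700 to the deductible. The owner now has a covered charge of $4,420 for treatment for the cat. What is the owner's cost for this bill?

Remaining deductible: $1,600 − $700 = $900.
That leaves $4,420 − $900 = $3,520 for coinsurance.
15% of $3,520 = $528 falls to the owner.
So the owner owes $900 + $528 = $1,428.

$1,428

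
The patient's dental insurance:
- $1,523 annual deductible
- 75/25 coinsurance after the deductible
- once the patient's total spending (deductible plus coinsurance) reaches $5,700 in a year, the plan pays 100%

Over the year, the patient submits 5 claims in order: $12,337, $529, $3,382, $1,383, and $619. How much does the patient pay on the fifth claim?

$150

Bill 1, $12,337: $1,523 finishes the deductible; $10,814 goes to coinsurance; coinsurance $10,814 × 25% = $2,703.50. Patient pays $4,226.50; OOP now $4,226.50.
Bill 2, $529: deductible met; 25% of $529 = $132.25. Patient pays $132.25; OOP now $4,358.75.
Bill 3, $3,382: deductible met; 25% of $3,382 = $845.50. Patient owes $845.50 (running OOP $5,204.25).
Bill 4, $1,383: deductible met; 25% of $1,383 = $345.75. Patient owes $345.75 (running OOP $5,550).
Bill 5, $619: 25% coinsurance on $619 = $154.75. OOP would hit $5,704.75 > $5,700, so the cap limits the patient to $5,700 − $5,550 = $150.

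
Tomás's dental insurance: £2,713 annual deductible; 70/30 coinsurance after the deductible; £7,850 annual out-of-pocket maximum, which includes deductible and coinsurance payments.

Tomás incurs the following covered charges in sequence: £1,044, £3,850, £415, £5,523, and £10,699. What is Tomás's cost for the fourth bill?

£1,656.90

Claim 1 — £1,044: fully absorbed by the deductible. Cost to patient: £1,044. OOP to date £1,044.
Claim 2 — £3,850: £1,669 finishes the deductible; £2,181 goes to coinsurance; patient's 30% is £654.30. Cost to patient: £2,323.30. OOP to date £3,367.30.
Claim 3 — £415: deductible met; 30% of £415 = £124.50. Patient pays £124.50; OOP now £3,491.80.
Claim 4 — £5,523: 30% coinsurance on £5,523 = £1,656.90. Patient pays £1,656.90; OOP now £5,148.70.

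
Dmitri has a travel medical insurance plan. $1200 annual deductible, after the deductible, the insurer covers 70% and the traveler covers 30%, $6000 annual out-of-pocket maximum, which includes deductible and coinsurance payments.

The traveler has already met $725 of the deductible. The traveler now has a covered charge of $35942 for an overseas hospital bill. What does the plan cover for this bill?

Remaining deductible: $1200 − $725 = $475.
After the $475 deductible portion, $35942 − $475 = $35467 is subject to coinsurance.
Traveler's 30% share of $35467 is $10640.10.
That puts the traveler's cost at $475 + $10640.10 = $11115.10 before any cap.
Adding $11115.10 to the $725 already spent would give $11840.10, which exceeds the $6000 cap; the traveler pays just $6000 − $725 = $5275.
The insurer covers the remainder: $35942 − $5275 = $30667.

$30667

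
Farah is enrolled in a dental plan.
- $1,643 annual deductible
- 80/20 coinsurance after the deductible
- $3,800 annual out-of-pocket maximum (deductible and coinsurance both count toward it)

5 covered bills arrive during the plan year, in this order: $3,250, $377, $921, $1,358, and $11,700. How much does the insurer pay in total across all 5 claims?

Claim 1 ($3,250): $1,643 finishes the deductible; $1,607 goes to coinsurance; 20% of $1,607 = $321.40. Patient owes $1,964.40 (running OOP $1,964.40). Insurer: $3,250 − $1,964.40 = $1,285.60.
Claim 2 ($377): 20% coinsurance on $377 = $75.40. Patient pays $75.40; OOP now $2,039.80. Plan pays $377 − $75.40 = $301.60.
Claim 3 ($921): deductible met; 20% of $921 = $184.20. Cost to patient: $184.20. OOP to date $2,224. Insurer: $921 − $184.20 = $736.80.
Claim 4 ($1,358): deductible already satisfied, so patient's share is 20% × $1,358 = $271.60. Patient owes $271.60 (running OOP $2,495.60). Insurer: $1,358 − $271.60 = $1,086.40.
Claim 5 ($11,700): deductible met; 20% of $11,700 = $2,340. OOP would hit $4,835.60 > $3,800, so the cap limits the patient to $3,800 − $2,495.60 = $1,304.40. Insurer: $11,700 − $1,304.40 = $10,395.60.
Insurer total: $1,285.60 + $301.60 + $736.80 + $1,086.40 + $10,395.60 = $13,806.

$13,806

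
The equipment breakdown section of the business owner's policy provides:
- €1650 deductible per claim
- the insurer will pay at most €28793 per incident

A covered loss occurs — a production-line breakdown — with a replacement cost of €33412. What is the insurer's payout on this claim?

After the deductible, €33412 − €1650 = €31762 remains.
Since €31762 > €28793, the payout is capped at €28793.

€28793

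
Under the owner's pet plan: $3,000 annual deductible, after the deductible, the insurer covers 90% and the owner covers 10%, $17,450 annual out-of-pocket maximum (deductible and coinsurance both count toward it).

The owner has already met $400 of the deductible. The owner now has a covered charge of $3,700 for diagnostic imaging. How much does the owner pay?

$2,710

$400 of the $3,000 deductible is already met, leaving $2,600.
The remaining $1,100 (= $3,700 − $2,600) moves to coinsurance.
Owner's 10% share of $1,100 is $110.
So the owner owes $2,600 + $110 = $2,710 before any cap.
Cumulative spending $400 + $2,710 = $3,110 stays under the $17,450 maximum.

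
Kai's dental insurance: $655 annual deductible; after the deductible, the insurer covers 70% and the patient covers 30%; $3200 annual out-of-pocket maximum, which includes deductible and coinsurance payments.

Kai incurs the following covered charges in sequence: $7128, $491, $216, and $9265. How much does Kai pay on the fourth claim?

$391

#1 ($7128): $655 finishes the deductible; $6473 goes to coinsurance; 30% of $6473 = $1941.90. Patient owes $2596.90 (running OOP $2596.90).
#2 ($491): 30% coinsurance on $491 = $147.30. Patient owes $147.30 (running OOP $2744.20).
#3 ($216): 30% coinsurance on $216 = $64.80. Patient owes $64.80 (running OOP $2809).
#4 ($9265): deductible met; 30% of $9265 = $2779.50. Adding that to $2809 gives $5588.50, past the $3200 cap; patient pays only $3200 − $2809 = $391.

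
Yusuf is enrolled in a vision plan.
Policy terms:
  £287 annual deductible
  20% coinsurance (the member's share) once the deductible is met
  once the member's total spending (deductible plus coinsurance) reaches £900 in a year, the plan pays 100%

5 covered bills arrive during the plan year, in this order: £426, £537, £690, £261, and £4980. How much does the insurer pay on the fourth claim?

£208.80

Claim 1 (£426): deductible takes £287, £139 remains; 20% of £139 = £27.80. Member pays £314.80; OOP now £314.80. Plan pays £426 − £314.80 = £111.20.
Claim 2 (£537): deductible met; 20% of £537 = £107.40. Cost to member: £107.40. OOP to date £422.20. Insurer: £537 − £107.40 = £429.60.
Claim 3 (£690): deductible already satisfied, so member's share is 20% × £690 = £138. Member pays £138; OOP now £560.20. Insurer: £690 − £138 = £552.
Claim 4 (£261): deductible already satisfied, so member's share is 20% × £261 = £52.20. Cost to member: £52.20. OOP to date £612.40. Insurer: £261 − £52.20 = £208.80.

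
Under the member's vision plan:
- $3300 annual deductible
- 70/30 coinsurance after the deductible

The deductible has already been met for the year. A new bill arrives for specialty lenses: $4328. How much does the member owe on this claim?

With the deductible met, the entire $4328 is subject to coinsurance.
Coinsurance: $4328 × 30% = $1298.40.

$1298.40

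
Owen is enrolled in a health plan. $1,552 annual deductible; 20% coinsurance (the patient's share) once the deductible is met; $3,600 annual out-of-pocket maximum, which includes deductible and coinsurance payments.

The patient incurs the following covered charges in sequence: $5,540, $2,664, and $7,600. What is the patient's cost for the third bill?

$717.60

Claim 1 ($5,540): $1,552 finishes the deductible; $3,988 goes to coinsurance; 20% of $3,988 = $797.60. Patient owes $2,349.60 (running OOP $2,349.60).
Claim 2 ($2,664): deductible already satisfied, so patient's share is 20% × $2,664 = $532.80. Patient pays $532.80; OOP now $2,882.40.
Claim 3 ($7,600): 20% coinsurance on $7,600 = $1,520. That would push OOP to $4,402.40, over the $3,600 cap, so patient pays $3,600 − $2,882.40 = $717.60.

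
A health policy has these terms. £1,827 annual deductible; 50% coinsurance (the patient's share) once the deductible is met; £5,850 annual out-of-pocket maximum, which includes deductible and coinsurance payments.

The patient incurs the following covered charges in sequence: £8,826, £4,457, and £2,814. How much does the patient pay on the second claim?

Bill 1, £8,826: £1,827 finishes the deductible; £6,999 goes to coinsurance; patient's 50% is £3,499.50. Patient owes £5,326.50 (running OOP £5,326.50).
Bill 2, £4,457: 50% coinsurance on £4,457 = £2,228.50. That would push OOP to £7,555, over the £5,850 cap, so patient pays £5,850 − £5,326.50 = £523.50.

£523.50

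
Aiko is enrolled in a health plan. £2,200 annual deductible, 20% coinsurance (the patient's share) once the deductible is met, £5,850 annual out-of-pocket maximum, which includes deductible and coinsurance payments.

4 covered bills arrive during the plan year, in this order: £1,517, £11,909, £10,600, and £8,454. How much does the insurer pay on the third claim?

#1 (£1,517): fully absorbed by the deductible. Patient pays £1,517; OOP now £1,517. Insurer: £1,517 − £1,517 = £0.
#2 (£11,909): £683 to deductible, leaving £11,226; patient's 20% is £2,245.20. Patient owes £2,928.20 (running OOP £4,445.20). Plan pays £11,909 − £2,928.20 = £8,980.80.
#3 (£10,600): 20% coinsurance on £10,600 = £2,120. OOP would hit £6,565.20 > £5,850, so the cap limits the patient to £5,850 − £4,445.20 = £1,404.80. Plan pays £10,600 − £1,404.80 = £9,195.20.

£9,195.20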